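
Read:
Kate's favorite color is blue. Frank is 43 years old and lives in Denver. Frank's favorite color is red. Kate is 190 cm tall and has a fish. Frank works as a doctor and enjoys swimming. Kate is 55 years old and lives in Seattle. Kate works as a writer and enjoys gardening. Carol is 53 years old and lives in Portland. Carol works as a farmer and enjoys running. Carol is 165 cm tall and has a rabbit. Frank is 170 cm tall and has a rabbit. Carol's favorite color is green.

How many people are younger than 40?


Filter: 0

0


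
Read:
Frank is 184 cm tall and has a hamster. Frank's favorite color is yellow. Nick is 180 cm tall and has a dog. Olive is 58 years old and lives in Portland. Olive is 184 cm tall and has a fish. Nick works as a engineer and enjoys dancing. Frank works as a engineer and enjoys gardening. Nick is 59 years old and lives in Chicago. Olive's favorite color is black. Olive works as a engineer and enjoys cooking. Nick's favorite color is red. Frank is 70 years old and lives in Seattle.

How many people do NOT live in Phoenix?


Not in Phoenix: 3

3


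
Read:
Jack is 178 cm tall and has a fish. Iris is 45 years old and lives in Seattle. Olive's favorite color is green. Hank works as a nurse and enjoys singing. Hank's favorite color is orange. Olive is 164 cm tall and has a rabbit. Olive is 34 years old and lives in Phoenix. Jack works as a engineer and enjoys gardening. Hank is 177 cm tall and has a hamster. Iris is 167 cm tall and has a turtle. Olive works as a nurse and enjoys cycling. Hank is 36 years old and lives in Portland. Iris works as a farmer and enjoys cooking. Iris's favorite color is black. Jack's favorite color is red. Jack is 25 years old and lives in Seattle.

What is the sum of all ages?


45+34+25+36 = 140

140


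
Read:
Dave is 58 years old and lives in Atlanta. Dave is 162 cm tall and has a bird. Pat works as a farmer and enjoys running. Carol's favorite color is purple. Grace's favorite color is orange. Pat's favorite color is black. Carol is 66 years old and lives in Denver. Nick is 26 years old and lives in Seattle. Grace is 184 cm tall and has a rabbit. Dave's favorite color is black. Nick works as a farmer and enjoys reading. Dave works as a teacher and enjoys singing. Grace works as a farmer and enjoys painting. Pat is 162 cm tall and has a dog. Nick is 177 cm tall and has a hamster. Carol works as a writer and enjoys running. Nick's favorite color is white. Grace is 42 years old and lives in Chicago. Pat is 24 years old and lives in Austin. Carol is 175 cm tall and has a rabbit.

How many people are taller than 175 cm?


Taller than 175: 2

2


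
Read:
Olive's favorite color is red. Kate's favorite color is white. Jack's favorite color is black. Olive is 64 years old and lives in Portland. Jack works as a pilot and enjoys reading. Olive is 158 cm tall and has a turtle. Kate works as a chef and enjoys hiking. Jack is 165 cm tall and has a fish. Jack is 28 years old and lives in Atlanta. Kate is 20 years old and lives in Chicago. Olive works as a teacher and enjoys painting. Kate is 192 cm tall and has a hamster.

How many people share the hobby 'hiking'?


Count: 1

1


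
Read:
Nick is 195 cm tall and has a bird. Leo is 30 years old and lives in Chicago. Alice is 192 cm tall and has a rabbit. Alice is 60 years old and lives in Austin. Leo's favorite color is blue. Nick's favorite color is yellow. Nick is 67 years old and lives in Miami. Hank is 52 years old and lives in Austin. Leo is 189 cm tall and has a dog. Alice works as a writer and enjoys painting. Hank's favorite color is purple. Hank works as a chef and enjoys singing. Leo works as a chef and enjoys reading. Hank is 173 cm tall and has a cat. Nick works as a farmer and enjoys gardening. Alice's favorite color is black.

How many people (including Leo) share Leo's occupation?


Leo is a chef. Count = 2

2


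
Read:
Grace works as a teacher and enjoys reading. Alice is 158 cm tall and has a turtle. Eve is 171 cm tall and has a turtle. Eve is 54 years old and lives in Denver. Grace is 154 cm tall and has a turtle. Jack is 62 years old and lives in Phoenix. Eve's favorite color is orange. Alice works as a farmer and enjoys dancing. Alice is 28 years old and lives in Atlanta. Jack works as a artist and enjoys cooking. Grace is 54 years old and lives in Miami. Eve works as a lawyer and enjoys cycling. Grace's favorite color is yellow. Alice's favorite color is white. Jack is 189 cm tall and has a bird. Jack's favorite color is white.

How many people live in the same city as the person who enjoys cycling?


Person with hobby cycling is Eve, city Denver. Count = 1

1


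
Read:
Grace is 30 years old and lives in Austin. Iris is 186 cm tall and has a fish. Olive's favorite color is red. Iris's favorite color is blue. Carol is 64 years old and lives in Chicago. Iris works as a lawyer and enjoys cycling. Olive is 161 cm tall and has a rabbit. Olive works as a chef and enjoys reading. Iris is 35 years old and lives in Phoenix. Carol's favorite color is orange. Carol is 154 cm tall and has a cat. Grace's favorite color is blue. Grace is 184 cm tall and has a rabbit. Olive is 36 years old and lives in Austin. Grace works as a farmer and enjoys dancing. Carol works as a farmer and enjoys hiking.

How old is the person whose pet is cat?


Person with pet=cat is Carol, age 64

64


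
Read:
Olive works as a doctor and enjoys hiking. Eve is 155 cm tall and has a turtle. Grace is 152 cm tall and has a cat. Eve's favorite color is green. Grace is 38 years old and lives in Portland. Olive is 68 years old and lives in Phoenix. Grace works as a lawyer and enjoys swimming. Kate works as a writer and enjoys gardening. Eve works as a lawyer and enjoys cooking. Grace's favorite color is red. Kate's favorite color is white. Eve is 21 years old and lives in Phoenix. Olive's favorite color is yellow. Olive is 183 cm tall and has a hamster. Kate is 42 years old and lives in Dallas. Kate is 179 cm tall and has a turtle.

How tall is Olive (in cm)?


Olive is 183 cm tall

183


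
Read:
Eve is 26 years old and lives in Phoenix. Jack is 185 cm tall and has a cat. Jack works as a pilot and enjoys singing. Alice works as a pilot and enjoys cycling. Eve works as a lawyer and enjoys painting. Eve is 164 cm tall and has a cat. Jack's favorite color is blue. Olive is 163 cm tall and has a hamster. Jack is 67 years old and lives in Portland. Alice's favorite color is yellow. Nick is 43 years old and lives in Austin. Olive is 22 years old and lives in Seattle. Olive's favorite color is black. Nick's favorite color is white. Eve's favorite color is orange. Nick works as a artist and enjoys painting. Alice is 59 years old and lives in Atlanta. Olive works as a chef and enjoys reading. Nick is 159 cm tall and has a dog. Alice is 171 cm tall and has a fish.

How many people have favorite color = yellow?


Count: 1

1


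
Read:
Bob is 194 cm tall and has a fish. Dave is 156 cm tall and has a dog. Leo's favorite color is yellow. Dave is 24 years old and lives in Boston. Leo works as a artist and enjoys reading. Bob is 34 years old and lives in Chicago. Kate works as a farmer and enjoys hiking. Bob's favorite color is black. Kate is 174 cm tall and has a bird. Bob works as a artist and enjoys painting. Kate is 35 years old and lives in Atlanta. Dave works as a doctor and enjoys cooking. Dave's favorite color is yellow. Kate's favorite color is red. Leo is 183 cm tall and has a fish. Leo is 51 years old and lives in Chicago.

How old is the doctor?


The doctor is Dave, age 24

24


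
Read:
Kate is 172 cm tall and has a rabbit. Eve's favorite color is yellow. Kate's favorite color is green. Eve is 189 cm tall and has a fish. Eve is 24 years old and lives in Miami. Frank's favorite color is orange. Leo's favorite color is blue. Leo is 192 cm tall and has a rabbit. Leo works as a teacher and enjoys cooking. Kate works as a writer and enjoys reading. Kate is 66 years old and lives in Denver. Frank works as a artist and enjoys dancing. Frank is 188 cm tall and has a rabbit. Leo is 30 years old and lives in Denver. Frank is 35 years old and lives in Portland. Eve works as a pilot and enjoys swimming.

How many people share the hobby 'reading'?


Count: 1

1


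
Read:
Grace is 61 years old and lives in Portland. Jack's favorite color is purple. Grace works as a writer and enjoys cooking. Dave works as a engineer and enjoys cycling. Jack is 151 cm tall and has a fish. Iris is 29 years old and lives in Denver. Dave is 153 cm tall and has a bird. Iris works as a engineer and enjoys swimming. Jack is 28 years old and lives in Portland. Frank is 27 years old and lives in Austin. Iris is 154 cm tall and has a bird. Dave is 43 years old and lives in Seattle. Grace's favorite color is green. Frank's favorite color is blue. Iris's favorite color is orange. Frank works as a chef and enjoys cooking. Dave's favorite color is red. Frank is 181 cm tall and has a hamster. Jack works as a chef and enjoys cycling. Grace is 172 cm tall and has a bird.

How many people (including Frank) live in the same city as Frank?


Frank lives in Austin. Count = 1

1


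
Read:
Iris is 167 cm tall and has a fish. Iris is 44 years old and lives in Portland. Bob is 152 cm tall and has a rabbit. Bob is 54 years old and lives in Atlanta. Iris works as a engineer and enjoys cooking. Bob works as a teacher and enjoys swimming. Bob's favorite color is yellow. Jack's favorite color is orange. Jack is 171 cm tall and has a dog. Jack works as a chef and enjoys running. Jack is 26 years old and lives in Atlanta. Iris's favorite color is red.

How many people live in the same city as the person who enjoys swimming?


Person with hobby swimming is Bob, city Atlanta. Count = 2

2


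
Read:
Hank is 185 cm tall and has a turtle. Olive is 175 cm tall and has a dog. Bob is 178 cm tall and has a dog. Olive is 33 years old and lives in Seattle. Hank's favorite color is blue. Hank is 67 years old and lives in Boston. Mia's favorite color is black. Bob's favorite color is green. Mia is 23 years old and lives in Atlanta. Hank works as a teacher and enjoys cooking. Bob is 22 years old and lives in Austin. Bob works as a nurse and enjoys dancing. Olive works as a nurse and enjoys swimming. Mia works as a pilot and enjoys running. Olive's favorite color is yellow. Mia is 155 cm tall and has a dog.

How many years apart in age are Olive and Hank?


33 vs 67, diff = 34

34


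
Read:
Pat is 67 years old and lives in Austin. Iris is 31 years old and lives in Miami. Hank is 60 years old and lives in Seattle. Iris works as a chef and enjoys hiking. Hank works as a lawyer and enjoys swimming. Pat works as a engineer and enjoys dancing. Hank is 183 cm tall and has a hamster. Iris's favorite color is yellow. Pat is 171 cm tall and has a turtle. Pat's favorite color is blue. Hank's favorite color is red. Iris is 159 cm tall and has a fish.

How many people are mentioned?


People: Hank, Iris, Pat. Count = 3

3


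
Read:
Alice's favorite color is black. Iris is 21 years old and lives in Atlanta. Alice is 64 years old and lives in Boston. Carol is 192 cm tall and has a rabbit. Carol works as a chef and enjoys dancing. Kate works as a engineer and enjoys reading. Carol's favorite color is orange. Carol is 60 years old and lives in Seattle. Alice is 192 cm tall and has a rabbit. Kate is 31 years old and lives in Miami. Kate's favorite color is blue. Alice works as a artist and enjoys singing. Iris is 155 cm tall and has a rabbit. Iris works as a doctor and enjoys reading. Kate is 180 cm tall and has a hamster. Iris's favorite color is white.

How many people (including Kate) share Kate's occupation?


Kate is a engineer. Count = 1

1


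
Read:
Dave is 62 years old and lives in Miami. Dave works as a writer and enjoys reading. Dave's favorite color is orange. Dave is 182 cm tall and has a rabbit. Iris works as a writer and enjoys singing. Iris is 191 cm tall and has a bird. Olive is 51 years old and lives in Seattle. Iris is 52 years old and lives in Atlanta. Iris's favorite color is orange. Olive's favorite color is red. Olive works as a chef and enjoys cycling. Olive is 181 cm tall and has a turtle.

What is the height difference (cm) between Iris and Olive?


|191 - 181| = 10

10


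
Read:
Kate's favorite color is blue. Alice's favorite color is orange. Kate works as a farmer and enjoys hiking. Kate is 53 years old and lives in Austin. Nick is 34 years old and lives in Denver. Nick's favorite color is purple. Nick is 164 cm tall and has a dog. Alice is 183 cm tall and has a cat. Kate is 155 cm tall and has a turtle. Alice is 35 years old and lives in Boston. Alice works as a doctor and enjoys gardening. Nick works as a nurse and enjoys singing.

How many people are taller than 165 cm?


Taller than 165: 1

1


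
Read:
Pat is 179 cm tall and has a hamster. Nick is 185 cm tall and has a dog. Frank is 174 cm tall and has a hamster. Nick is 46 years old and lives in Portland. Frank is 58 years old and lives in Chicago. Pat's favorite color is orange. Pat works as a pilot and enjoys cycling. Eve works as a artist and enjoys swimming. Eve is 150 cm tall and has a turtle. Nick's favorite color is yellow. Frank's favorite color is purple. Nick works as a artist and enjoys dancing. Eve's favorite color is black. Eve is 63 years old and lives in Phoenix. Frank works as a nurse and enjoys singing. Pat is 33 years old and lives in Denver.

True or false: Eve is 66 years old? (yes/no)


Eve is actually 63. no

no


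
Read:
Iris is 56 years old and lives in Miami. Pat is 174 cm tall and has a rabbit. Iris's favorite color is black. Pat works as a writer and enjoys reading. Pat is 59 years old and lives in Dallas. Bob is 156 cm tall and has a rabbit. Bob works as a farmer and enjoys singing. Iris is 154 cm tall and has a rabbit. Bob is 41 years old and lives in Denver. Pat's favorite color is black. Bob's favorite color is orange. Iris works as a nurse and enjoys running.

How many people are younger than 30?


Filter: 0

0


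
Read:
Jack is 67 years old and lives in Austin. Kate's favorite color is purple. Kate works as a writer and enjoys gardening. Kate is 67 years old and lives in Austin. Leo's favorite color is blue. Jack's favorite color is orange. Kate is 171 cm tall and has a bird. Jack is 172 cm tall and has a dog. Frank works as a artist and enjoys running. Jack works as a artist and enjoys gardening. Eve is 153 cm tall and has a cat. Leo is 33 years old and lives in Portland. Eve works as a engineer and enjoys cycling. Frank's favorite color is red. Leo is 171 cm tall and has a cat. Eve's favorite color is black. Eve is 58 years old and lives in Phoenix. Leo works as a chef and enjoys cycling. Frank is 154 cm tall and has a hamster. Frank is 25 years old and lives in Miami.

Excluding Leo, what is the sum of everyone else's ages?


Sum (excluding Leo): 217

217


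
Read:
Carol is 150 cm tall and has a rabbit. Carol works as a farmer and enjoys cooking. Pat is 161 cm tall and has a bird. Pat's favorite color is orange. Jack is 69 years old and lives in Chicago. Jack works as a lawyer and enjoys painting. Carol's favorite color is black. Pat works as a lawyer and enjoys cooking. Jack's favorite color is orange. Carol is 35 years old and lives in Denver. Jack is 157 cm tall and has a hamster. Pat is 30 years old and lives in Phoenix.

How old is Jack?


Jack is 69 years old

69


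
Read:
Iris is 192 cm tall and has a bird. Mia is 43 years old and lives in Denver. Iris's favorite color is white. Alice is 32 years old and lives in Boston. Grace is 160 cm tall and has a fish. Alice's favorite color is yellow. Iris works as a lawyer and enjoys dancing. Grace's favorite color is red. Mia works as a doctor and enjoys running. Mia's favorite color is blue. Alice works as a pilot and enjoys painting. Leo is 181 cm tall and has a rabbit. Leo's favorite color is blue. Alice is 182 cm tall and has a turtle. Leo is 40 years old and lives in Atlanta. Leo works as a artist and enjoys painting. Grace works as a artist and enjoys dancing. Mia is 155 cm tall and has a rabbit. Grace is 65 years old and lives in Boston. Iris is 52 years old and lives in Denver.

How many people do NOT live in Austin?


Not in Austin: 5

5


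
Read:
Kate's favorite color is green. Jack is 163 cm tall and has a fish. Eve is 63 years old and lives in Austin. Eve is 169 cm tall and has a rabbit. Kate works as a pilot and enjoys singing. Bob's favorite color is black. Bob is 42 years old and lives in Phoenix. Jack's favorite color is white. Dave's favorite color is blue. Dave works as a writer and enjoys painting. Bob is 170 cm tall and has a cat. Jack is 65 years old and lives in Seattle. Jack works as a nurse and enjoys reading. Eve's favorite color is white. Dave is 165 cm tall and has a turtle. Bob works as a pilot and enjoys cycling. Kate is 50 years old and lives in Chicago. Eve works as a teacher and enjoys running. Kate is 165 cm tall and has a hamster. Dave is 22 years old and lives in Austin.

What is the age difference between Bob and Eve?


|42 - 63| = 21

21


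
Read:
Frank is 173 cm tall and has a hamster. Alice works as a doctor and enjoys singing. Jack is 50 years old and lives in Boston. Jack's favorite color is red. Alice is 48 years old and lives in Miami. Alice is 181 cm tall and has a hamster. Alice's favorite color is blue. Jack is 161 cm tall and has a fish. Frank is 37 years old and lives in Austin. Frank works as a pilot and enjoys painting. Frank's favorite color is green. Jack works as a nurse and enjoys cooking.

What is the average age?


Sum=135, n=3, avg=45

45


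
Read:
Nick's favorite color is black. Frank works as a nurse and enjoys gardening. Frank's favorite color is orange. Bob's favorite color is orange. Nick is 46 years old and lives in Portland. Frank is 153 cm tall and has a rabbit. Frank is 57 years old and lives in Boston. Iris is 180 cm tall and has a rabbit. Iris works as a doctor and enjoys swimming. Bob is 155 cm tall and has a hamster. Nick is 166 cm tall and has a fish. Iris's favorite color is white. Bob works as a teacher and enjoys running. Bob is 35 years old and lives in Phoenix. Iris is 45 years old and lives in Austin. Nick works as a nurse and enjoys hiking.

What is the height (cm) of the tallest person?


Tallest: Iris at 180 cm

180


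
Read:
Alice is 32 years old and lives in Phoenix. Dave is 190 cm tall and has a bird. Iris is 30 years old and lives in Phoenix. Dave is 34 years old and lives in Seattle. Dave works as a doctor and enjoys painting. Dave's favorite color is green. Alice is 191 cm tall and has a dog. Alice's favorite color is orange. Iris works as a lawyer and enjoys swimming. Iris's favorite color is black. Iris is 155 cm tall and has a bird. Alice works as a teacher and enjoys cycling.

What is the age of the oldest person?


Oldest: Dave at 34

34


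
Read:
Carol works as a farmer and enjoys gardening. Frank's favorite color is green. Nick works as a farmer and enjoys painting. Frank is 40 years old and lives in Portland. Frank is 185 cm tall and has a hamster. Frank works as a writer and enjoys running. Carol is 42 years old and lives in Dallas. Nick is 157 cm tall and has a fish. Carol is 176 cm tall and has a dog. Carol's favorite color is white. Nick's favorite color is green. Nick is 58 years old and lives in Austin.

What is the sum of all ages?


40+42+58 = 140

140


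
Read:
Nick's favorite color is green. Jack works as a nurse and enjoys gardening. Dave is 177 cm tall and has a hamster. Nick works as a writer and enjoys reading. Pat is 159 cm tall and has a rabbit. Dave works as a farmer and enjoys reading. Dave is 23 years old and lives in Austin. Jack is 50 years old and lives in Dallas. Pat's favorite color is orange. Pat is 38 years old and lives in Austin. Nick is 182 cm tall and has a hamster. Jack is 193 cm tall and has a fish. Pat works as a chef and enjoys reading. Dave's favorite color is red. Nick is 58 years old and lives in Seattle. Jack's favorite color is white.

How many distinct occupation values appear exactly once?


Unique occupation values: 4

4


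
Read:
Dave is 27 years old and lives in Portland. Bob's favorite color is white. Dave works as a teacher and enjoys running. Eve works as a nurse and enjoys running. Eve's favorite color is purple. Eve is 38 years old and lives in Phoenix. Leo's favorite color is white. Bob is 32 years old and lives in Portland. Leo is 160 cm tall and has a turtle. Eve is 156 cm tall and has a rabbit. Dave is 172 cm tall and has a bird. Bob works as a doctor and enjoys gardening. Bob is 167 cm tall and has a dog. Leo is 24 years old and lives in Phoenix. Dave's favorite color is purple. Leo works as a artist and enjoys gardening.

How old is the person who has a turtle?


Person with turtle is Leo, age 24

24


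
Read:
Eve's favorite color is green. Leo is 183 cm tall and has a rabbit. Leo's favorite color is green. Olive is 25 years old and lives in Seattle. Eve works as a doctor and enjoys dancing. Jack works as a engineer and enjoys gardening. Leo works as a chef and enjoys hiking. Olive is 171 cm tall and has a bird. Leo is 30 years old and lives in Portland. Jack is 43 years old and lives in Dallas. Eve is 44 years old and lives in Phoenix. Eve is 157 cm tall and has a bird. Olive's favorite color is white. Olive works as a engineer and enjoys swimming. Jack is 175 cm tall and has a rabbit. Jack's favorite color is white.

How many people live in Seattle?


Count in Seattle: 1

1


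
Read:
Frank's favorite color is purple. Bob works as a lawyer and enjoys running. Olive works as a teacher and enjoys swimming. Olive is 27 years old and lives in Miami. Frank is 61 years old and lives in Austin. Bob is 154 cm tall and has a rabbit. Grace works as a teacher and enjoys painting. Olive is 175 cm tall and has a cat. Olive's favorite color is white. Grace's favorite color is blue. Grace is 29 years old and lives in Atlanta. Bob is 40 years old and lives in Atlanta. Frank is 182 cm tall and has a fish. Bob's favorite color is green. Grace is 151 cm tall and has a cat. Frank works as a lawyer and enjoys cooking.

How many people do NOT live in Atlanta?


Not in Atlanta: 2

2


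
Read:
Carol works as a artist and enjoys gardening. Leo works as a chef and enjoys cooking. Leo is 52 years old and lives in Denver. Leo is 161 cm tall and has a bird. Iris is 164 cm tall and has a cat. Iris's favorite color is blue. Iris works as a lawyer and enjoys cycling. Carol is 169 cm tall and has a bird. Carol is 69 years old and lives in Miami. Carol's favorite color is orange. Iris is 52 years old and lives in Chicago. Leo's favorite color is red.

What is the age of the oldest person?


Oldest: Carol at 69

69


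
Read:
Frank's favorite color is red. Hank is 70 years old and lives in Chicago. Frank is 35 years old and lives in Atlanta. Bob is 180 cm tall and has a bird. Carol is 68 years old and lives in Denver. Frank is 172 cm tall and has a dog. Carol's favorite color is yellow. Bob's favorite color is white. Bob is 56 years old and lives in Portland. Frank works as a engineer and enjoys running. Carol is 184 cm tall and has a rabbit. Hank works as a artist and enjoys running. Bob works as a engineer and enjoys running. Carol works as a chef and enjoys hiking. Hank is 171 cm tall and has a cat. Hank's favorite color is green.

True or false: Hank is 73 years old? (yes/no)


Hank is actually 70. no

no


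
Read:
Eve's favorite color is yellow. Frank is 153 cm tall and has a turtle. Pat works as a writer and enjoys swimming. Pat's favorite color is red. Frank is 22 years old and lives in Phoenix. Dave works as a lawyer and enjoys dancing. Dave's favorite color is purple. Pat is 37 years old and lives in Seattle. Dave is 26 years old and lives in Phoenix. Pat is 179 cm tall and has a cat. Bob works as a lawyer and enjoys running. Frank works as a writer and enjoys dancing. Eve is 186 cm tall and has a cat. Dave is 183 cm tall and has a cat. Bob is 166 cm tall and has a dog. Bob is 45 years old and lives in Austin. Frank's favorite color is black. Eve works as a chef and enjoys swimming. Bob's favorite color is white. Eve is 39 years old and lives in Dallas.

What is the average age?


Sum=169, n=5, avg=33.8

33.8


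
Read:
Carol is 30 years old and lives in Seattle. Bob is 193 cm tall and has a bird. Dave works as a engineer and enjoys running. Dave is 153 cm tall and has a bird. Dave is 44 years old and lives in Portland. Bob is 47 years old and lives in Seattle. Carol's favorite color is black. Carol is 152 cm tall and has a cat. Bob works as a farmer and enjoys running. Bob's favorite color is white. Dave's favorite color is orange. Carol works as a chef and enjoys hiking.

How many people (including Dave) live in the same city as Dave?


Dave lives in Portland. Count = 1

1


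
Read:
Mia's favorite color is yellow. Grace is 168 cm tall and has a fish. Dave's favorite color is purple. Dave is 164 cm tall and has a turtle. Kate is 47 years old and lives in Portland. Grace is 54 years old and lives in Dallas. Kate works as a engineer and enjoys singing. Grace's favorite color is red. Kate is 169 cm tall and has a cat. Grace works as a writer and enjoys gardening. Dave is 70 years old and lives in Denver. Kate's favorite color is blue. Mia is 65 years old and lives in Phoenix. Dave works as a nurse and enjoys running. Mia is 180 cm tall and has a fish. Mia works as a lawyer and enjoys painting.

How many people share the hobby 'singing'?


Count: 1

1


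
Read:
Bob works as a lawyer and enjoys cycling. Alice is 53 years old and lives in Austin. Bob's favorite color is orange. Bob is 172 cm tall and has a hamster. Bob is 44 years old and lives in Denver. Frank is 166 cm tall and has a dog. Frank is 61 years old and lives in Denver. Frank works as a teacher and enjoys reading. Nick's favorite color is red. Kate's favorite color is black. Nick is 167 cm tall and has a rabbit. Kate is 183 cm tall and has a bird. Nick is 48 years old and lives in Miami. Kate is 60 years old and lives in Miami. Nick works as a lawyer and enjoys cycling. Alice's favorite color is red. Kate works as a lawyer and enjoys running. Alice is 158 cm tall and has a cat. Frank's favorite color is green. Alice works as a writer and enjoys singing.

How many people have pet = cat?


Count: 1

1


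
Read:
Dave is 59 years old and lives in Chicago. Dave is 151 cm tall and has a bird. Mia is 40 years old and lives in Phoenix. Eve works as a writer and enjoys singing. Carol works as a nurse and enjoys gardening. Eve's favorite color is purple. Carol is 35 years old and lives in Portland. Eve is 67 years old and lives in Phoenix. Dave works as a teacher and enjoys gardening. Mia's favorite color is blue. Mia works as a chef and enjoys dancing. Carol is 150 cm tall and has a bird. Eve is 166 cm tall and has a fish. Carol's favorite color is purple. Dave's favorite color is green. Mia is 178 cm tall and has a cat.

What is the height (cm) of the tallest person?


Tallest: Mia at 178 cm

178


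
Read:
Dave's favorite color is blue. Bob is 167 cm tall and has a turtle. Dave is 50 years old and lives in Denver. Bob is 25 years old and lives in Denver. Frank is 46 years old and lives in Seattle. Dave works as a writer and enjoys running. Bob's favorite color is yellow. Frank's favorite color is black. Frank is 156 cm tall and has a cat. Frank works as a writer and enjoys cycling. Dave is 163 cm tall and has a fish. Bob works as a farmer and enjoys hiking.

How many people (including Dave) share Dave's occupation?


Dave is a writer. Count = 2

2


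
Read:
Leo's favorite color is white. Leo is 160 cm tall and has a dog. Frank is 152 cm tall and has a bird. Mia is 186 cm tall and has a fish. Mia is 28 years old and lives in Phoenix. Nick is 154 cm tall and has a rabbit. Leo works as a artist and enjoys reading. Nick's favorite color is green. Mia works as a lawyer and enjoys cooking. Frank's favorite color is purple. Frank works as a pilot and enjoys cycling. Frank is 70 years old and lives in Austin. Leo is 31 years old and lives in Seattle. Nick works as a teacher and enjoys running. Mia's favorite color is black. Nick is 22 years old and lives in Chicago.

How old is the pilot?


The pilot is Frank, age 70

70


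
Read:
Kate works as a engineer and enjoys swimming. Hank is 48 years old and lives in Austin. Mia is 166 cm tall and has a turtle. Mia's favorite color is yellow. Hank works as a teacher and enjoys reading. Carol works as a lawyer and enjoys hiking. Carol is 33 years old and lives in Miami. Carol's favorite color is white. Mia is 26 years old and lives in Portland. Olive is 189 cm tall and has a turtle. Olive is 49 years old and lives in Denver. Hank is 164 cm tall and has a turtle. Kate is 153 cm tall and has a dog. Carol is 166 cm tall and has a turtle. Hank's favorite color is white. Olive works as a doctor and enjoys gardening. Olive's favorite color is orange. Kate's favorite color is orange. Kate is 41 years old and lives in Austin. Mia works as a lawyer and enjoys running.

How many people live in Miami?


Count in Miami: 1

1


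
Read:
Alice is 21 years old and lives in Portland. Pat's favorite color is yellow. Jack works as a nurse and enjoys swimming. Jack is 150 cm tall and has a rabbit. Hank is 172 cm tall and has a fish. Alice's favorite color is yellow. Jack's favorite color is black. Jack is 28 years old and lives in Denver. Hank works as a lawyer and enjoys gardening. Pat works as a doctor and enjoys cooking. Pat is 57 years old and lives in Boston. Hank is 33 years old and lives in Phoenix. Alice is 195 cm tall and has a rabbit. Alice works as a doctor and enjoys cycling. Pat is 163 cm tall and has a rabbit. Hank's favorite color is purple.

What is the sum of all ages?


57+33+21+28 = 139

139


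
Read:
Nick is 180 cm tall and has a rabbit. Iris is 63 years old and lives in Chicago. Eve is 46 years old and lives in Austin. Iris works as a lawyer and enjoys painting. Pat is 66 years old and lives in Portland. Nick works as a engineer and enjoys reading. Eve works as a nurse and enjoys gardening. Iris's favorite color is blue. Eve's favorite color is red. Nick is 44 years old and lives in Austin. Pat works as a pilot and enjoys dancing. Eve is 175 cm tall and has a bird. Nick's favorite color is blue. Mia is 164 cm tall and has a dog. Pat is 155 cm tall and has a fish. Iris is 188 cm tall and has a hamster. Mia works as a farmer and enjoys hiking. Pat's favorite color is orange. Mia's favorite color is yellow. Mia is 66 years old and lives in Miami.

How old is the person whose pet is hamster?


Person with pet=hamster is Iris, age 63

63


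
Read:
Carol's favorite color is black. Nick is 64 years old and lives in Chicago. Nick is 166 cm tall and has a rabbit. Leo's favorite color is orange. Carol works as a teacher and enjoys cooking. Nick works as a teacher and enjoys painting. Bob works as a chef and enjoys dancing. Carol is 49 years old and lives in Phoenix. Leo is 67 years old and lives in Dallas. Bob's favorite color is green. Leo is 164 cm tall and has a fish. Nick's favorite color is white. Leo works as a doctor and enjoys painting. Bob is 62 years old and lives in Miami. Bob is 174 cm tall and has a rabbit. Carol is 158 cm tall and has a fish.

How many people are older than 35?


Filter: 4

4


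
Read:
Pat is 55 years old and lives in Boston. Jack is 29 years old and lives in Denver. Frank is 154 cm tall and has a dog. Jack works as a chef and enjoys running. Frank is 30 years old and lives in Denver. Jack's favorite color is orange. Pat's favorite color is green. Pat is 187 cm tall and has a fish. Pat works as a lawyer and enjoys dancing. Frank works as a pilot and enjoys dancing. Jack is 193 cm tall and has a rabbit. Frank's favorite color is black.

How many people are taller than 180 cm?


Taller than 180: 2

2


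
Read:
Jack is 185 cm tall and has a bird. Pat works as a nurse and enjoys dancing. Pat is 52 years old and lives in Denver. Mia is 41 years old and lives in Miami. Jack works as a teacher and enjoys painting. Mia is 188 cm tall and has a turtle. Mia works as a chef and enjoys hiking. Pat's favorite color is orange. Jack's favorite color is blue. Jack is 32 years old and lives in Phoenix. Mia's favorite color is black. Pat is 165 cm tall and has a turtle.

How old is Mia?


Mia is 41 years old

41


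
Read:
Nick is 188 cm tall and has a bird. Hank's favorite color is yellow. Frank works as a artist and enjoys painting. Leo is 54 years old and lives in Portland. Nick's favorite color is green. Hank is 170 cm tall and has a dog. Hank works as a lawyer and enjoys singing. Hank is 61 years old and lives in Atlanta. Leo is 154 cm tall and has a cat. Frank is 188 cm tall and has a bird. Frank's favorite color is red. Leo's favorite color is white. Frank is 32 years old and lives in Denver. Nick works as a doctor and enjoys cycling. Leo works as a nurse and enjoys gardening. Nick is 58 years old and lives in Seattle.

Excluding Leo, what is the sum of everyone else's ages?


Sum (excluding Leo): 151

151


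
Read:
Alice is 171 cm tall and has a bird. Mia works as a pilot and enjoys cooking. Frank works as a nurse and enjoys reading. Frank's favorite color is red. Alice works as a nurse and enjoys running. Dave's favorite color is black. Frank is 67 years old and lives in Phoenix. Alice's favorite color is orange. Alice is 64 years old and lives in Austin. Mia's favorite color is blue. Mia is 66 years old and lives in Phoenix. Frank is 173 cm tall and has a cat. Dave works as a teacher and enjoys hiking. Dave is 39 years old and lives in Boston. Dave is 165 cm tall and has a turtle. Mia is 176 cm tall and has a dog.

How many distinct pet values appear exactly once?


Unique pet values: 4

4


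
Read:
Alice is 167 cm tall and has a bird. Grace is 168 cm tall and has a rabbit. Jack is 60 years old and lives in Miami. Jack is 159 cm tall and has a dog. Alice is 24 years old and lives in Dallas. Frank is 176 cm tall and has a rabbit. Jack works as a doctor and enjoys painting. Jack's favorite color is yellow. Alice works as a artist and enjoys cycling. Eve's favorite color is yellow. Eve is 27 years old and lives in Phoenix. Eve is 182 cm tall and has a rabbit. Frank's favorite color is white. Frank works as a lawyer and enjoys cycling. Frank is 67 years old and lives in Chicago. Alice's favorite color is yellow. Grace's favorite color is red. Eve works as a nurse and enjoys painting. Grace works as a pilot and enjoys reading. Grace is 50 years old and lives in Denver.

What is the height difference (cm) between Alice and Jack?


|167 - 159| = 8

8


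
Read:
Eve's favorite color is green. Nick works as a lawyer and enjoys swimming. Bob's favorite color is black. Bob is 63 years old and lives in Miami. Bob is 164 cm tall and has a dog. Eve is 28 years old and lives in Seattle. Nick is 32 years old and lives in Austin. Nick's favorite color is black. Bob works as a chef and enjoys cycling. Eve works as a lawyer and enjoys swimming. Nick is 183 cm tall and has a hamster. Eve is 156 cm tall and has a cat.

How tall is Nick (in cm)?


Nick is 183 cm tall

183


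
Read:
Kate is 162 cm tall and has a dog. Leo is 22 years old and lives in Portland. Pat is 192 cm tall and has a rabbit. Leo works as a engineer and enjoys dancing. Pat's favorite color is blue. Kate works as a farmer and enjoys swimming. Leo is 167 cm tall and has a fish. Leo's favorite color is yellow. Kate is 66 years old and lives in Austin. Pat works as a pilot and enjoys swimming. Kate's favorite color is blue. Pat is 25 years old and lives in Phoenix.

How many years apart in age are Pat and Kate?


25 vs 66, diff = 41

41


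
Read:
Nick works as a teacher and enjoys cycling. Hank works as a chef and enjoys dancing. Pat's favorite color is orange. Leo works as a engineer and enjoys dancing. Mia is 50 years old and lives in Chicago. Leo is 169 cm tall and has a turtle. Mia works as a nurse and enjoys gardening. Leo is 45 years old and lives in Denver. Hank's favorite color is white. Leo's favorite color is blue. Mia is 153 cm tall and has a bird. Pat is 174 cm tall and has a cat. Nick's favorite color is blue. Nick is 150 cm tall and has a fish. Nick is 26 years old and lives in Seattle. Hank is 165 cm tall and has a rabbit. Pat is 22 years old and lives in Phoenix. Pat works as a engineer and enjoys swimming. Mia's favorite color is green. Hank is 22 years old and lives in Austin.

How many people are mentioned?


People: Nick, Hank, Pat, Leo, Mia. Count = 5

5


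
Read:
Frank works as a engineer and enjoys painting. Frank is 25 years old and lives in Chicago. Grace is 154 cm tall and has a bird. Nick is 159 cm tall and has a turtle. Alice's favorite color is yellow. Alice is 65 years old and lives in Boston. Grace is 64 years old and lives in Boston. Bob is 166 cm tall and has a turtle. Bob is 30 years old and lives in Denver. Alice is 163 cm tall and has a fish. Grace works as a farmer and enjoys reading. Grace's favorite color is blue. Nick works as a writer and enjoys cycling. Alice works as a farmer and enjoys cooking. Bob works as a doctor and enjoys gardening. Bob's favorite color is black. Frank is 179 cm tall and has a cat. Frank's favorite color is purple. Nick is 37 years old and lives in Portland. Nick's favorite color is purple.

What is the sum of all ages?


37+25+30+64+65 = 221

221


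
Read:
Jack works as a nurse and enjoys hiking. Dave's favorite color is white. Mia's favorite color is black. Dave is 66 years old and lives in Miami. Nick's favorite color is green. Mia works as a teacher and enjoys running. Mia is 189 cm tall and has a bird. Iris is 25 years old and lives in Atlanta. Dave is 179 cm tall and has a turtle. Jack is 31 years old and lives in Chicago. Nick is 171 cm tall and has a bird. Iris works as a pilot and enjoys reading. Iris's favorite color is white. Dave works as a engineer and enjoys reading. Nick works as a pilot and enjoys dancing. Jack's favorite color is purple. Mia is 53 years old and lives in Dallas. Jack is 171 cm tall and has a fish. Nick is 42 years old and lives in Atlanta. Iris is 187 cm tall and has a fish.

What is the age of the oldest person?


Oldest: Dave at 66

66


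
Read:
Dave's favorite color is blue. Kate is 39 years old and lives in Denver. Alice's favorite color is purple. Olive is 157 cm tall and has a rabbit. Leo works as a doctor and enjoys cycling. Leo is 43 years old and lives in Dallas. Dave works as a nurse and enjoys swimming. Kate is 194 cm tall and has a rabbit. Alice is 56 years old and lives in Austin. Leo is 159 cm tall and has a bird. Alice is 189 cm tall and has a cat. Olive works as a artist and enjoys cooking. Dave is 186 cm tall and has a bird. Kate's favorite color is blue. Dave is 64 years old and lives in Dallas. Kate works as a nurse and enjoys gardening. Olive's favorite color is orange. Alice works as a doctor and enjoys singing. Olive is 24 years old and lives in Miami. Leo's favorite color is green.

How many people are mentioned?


People: Kate, Dave, Alice, Leo, Olive. Count = 5

5


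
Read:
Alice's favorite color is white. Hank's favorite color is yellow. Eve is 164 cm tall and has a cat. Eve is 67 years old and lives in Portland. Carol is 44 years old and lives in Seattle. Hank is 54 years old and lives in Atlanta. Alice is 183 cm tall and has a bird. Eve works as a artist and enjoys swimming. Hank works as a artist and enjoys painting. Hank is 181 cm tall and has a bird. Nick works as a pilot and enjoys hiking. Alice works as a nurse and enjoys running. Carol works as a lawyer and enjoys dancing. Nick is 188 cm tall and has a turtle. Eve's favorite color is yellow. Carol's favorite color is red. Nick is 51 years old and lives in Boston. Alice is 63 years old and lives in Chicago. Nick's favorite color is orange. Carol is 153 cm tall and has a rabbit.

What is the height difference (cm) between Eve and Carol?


|164 - 153| = 11

11


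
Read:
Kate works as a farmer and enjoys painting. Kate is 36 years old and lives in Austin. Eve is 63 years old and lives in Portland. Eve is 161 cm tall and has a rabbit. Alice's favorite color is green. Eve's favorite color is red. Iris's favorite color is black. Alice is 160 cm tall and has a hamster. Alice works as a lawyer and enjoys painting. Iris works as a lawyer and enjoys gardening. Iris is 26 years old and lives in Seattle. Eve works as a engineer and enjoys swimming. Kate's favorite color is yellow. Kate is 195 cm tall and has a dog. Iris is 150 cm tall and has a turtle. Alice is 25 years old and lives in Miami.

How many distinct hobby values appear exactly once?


Unique hobby values: 2

2
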